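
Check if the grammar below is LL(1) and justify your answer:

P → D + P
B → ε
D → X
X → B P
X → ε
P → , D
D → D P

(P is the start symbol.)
A grammar is LL(1) if for each non-terminal N with multiple productions, the predict sets of those productions are pairwise disjoint, where PREDICT(N → α) = (FIRST(α) \ {ε}) ∪ (FOLLOW(N) if α ⇒* ε).

Relevant sets:
  FIRST(D) = { '+', ',', ε }
  FIRST(X) = { '+', ',', ε }
  FIRST(P) = { '+', ',' }
  FIRST(B) = { ε }
  FOLLOW(D) = { $, '+', ',' }
  FOLLOW(X) = { $, '+', ',' }

For P:
  PREDICT(P → D '+' P) = { '+', ',' }
  PREDICT(P → ',' D) = { ',' }
For D:
  PREDICT(D → X) = { $, '+', ',' }
  PREDICT(D → D P) = { '+', ',' }
For X:
  PREDICT(X → B P) = { '+', ',' }
  PREDICT(X → ε) = { $, '+', ',' }
B has a single production, so nothing to check there.

Conflict found: Predict set conflict for P: { ',' }
The grammar is NOT LL(1).

Answer: No. Predict set conflict for P: { ',' }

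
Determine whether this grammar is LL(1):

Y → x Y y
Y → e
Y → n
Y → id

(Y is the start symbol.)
Yes, the grammar is LL(1).

For Y:
  PREDICT(Y → x Y y) = { 'x' }
  PREDICT(Y → e) = { 'e' }
  PREDICT(Y → n) = { 'n' }
  PREDICT(Y → id) = { 'id' }

All predict sets are disjoint. The grammar IS LL(1).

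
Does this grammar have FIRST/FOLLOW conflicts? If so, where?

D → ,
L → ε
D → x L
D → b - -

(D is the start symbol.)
No FIRST/FOLLOW conflicts.

Nullable non-terminals: L.
L has a nullable alternative but only one production, so nothing to check.

D has no nullable alternative, so no FIRST/FOLLOW check is needed there.

No FIRST/FOLLOW conflicts found.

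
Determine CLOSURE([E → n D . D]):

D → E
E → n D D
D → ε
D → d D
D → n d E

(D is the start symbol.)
To compute CLOSURE, for each item [A → α.Bβ] where B is a non-terminal, add [B → .γ] for all productions B → γ; repeat for the newly added items until nothing changes.

Start with: [E → n D . D]
  [E → n D . D] has the dot before D: add [D → . E], [D → .], [D → . d D], [D → . n d E]
  [D → . E] has the dot before E: add [E → . n D D]
No further items can be added.

CLOSURE = { [D → . E], [D → . d D], [D → . n d E], [D → .], [E → . n D D], [E → n D . D] }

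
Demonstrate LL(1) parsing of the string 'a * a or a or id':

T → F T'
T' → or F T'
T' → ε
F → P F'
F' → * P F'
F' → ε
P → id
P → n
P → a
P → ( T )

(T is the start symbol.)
LL(1) parsing maintains a stack (initially the start symbol over $) and the input. At each step: if the stack top is a terminal, match it against the current input token; if it is a non-terminal N, replace it with the RHS of M[N, lookahead] (the unique production whose predict set contains the lookahead).

Stack is shown with the top on the left.

Stack        Input               Action
---------------------------------------
T $          a * a or a or id $  output T → F T'
F T' $       a * a or a or id $  output F → P F'
P F' T' $    a * a or a or id $  output P → a
a F' T' $    a * a or a or id $  match 'a'
F' T' $      * a or a or id $    output F' → * P F'
* P F' T' $  * a or a or id $    match '*'
P F' T' $    a or a or id $      output P → a
a F' T' $    a or a or id $      match 'a'
F' T' $      or a or id $        output F' → ε
T' $         or a or id $        output T' → or F T'
or F T' $    or a or id $        match 'or'
F T' $       a or id $           output F → P F'
P F' T' $    a or id $           output P → a
a F' T' $    a or id $           match 'a'
F' T' $      or id $             output F' → ε
T' $         or id $             output T' → or F T'
or F T' $    or id $             match 'or'
F T' $       id $                output F → P F'
P F' T' $    id $                output P → id
id F' T' $   id $                match 'id'
F' T' $      $                   output F' → ε
T' $         $                   output T' → ε
$            $                   accept

The string is accepted.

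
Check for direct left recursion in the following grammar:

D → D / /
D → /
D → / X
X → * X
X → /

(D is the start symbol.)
D → D / /: LEFT RECURSIVE (starts with D)
D → /: starts with '/'
D → / X: starts with '/'
X → * X: starts with '*'
X → /: starts with '/'

The grammar has direct left recursion on: D.

Answer: Yes, D is left-recursive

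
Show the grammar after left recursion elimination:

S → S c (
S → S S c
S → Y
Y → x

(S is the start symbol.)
S is directly left-recursive. The standard transformation for
  A → A α₁ | ... | A α_m | β₁ | ... | β_n
is
  A  → β₁ A' | ... | β_n A'
  A' → α₁ A' | ... | α_m A' | ε

S → Y becomes S → Y S'
S → S c ( becomes S' → c ( S'
S → S S c becomes S' → S c S'
Add S' → ε

Productions for other non-terminals are unchanged:
  Y → x

Resulting grammar:
S → Y S'
S' → c ( S'
S' → S c S'
S' → ε
Y → x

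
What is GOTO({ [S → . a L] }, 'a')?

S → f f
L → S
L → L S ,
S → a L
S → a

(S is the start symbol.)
{ [L → . L S ,], [L → . S], [S → . a L], [S → . a], [S → . f f], [S → a . L] }

GOTO(I, 'a') = CLOSURE({ [A → αX.β] : [A → α.Xβ] ∈ I, X = 'a' })

Items with dot before 'a', with the dot advanced:
  [S → . a L] → [S → a . L]
Closure of the advanced items:
  [S → a . L] has the dot before L: add [L → . S], [L → . L S ,]
  [L → . S] has the dot before S: add [S → . f f], [S → . a L], [S → . a]

GOTO = { [L → . L S ,], [L → . S], [S → . a L], [S → . a], [S → . f f], [S → a . L] }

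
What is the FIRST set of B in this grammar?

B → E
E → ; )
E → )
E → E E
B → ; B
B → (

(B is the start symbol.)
To compute FIRST(B), examine every production with B on the left-hand side, reading each right-hand side left to right until a non-nullable symbol is reached.

FIRST sets of the other non-terminals involved (by the same procedure, iterated to a fixed point):
  FIRST(E) = { ')', ';' }

From B → E:
  - E is a non-terminal: add FIRST(E) \ {ε} = { ')', ';' }
    E is not nullable, so stop
From B → ; B:
  - ';' is a terminal: add ';' and stop
From B → (:
  - '(' is a terminal: add '(' and stop

Collecting: FIRST(B) = { '(', ')', ';' }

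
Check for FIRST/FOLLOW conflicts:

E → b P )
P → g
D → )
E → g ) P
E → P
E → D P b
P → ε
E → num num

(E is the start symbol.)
No FIRST/FOLLOW conflicts.

A FIRST/FOLLOW conflict occurs when a non-terminal N has a nullable alternative N → β (β ⇒* ε) and another alternative N → α with FIRST(α) ∩ FOLLOW(N) ≠ ∅: on such a lookahead the parser cannot decide between expanding α and letting N vanish via β.

Nullable non-terminals: E, P.
FIRST sets used below: FIRST(P) = { 'g', ε }, FIRST(D) = { ')' }

E: nullable alternative(s) E → P; FOLLOW(E) = { $ }
  E → b P ): FIRST \ {ε} = { 'b' } — disjoint from FOLLOW(E)
  E → g ) P: FIRST \ {ε} = { 'g' } — disjoint from FOLLOW(E)
  E → P: FIRST \ {ε} = { 'g' } — this is the only nullable alternative, skip
  E → D P b: FIRST \ {ε} = { ')' } — disjoint from FOLLOW(E)
  E → num num: FIRST \ {ε} = { 'num' } — disjoint from FOLLOW(E)

P: nullable alternative(s) P → ε; FOLLOW(P) = { $, ')', 'b' }
  P → g: FIRST \ {ε} = { 'g' } — disjoint from FOLLOW(P)
  P → ε: FIRST \ {ε} = { } — this is the only nullable alternative, skip

D has no nullable alternative, so no FIRST/FOLLOW check is needed there.

No FIRST/FOLLOW conflicts found.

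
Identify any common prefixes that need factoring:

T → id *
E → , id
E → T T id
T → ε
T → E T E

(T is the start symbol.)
No, left-factoring is not needed

Left-factoring is needed when two productions for the same non-terminal
share a common prefix on the right-hand side.

Productions for T:
  T → id *
  T → ε
  T → E T E
Productions for E:
  E → , id
  E → T T id

No common prefixes found.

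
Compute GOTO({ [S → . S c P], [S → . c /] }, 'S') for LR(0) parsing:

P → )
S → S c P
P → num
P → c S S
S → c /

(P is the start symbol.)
GOTO(I, 'S') = CLOSURE({ [A → αX.β] : [A → α.Xβ] ∈ I, X = 'S' })

Items with dot before 'S', with the dot advanced:
  [S → . S c P] → [S → S . c P]
Closure adds nothing (no advanced item has the dot before a non-terminal).

GOTO = { [S → S . c P] }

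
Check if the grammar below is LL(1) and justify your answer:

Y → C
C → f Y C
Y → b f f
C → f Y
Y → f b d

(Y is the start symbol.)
No. Predict set conflict for Y: { 'f' }

Relevant sets:
  FIRST(C) = { 'f' }

For Y:
  PREDICT(Y → C) = { 'f' }
  PREDICT(Y → b f f) = { 'b' }
  PREDICT(Y → f b d) = { 'f' }
For C:
  PREDICT(C → f Y C) = { 'f' }
  PREDICT(C → f Y) = { 'f' }

Conflict found: Predict set conflict for Y: { 'f' }
The grammar is NOT LL(1).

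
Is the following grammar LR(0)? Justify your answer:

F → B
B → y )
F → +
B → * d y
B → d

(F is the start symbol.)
Yes, the grammar is LR(0)

A grammar is LR(0) if no state in the canonical LR(0) collection has:
  - both a shift item (dot before a terminal) and a complete item (shift-reduce conflict), or
  - two or more complete items (reduce-reduce conflict; the accept item [F' → F .] counts as a complete item here).

Augment with F' → F and build the canonical LR(0) collection (I0 = CLOSURE({[F' → . F]}), then GOTO on every symbol after a dot until no new states appear). It has 10 states:
  I0: { [B → . * d y], [B → . d], [B → . y )], [F → . +], [F → . B], [F' → . F] }  — shift
  I1: { [B → * . d y] }  — shift
  I2: { [F → + .] }  — reduce
  I3: { [F → B .] }  — reduce
  I4: { [F' → F .] }  — accept
  I5: { [B → d .] }  — reduce
  I6: { [B → y . )] }  — shift
  I7: { [B → y ) .] }  — reduce
  I8: { [B → * d . y] }  — shift
  I9: { [B → * d y .] }  — reduce

Every state is either a pure shift/goto state or contains exactly one complete item and nothing to shift — no conflicts. The grammar is LR(0).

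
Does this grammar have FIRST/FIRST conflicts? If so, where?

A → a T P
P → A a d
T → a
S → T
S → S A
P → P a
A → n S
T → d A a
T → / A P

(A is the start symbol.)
Yes. P → A a d / P → P a on { 'a', 'n' }; S → T / S → S A on { '/', 'a', 'd' }

FIRST sets of the non-terminals at (or reachable through a nullable prefix from) the front of some alternative:
  FIRST(A) = { 'a', 'n' }
  FIRST(P) = { 'a', 'n' }
  FIRST(T) = { '/', 'a', 'd' }
  FIRST(S) = { '/', 'a', 'd' }

Productions for A:
  A → a T P: FIRST = { 'a' }
  A → n S: FIRST = { 'n' }
Productions for P:
  P → A a d: FIRST = { 'a', 'n' }
  P → P a: FIRST = { 'a', 'n' }
Productions for T:
  T → a: FIRST = { 'a' }
  T → d A a: FIRST = { 'd' }
  T → / A P: FIRST = { '/' }
Productions for S:
  S → T: FIRST = { '/', 'a', 'd' }
  S → S A: FIRST = { '/', 'a', 'd' }

Conflict for P: P → A a d and P → P a
  Overlap: { 'a', 'n' }
Conflict for S: S → T and S → S A
  Overlap: { '/', 'a', 'd' }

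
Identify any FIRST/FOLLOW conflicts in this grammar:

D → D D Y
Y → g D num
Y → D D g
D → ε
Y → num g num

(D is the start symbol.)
Yes. D → D D Y with FOLLOW(D) on { 'g', 'num' }

A FIRST/FOLLOW conflict occurs when a non-terminal N has a nullable alternative N → β (β ⇒* ε) and another alternative N → α with FIRST(α) ∩ FOLLOW(N) ≠ ∅: on such a lookahead the parser cannot decide between expanding α and letting N vanish via β.

Nullable non-terminals: D.
FIRST sets used below: FIRST(D) = { 'g', 'num', ε }, FIRST(Y) = { 'g', 'num' }

D: nullable alternative(s) D → ε; FOLLOW(D) = { $, 'g', 'num' }
  D → D D Y: FIRST \ {ε} = { 'g', 'num' } — overlaps FOLLOW(D) on { 'g', 'num' }: CONFLICT
  D → ε: FIRST \ {ε} = { } — this is the only nullable alternative, skip

Y has no nullable alternative, so no FIRST/FOLLOW check is needed there.

So the grammar has 1 FIRST/FOLLOW conflict (marked CONFLICT above).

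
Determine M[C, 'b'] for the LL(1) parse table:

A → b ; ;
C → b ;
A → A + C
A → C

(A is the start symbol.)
To find M[C, 'b'], we find productions for C where 'b' is in the predict set (PREDICT(N → α) = (FIRST(α) \ {ε}) ∪ (FOLLOW(N) if α ⇒* ε)).

C → b ;: PREDICT = { 'b' }
  'b' is in predict set, so this production goes in M[C, 'b']

M[C, 'b'] = C → b ;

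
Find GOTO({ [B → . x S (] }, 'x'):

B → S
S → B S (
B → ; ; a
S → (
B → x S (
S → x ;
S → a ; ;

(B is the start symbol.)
GOTO(I, 'x') = CLOSURE({ [A → αX.β] : [A → α.Xβ] ∈ I, X = 'x' })

Items with dot before 'x', with the dot advanced:
  [B → . x S (] → [B → x . S (]
Closure of the advanced items:
  [B → x . S (] has the dot before S: add [S → . B S (], [S → . (], [S → . x ;], [S → . a ; ;]
  [S → . B S (] has the dot before B: add [B → . S], [B → . ; ; a], [B → . x S (]

GOTO = { [B → . ; ; a], [B → . S], [B → . x S (], [B → x . S (], [S → . (], [S → . B S (], [S → . a ; ;], [S → . x ;] }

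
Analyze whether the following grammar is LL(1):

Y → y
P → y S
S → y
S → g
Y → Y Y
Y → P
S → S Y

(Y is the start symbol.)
No. Predict set conflict for Y: { 'y' }

Relevant sets:
  FIRST(Y) = { 'y' }
  FIRST(P) = { 'y' }
  FIRST(S) = { 'g', 'y' }

For Y:
  PREDICT(Y → y) = { 'y' }
  PREDICT(Y → Y Y) = { 'y' }
  PREDICT(Y → P) = { 'y' }
For S:
  PREDICT(S → y) = { 'y' }
  PREDICT(S → g) = { 'g' }
  PREDICT(S → S Y) = { 'g', 'y' }
P has a single production, so nothing to check there.

Conflict found: Predict set conflict for Y: { 'y' }
The grammar is NOT LL(1).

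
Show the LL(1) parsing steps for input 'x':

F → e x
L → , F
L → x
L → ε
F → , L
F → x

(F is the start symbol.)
Stack is shown with the top on the left.

Stack  Input  Action
--------------------
F $    x $    output F → x
x $    x $    match 'x'
$      $      accept

The string is accepted.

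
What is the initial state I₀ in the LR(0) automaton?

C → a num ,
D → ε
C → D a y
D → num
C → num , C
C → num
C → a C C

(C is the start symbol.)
First, augment the grammar with C' → C
I₀ = CLOSURE({ [C' → . C] }):
  [C' → . C] has the dot before C: add [C → . a num ,], [C → . D a y], [C → . num , C], [C → . num], [C → . a C C]
  [C → . D a y] has the dot before D: add [D → .], [D → . num]
No further items can be added.

I₀ = { [C → . D a y], [C → . a C C], [C → . a num ,], [C → . num , C], [C → . num], [C' → . C], [D → . num], [D → .] }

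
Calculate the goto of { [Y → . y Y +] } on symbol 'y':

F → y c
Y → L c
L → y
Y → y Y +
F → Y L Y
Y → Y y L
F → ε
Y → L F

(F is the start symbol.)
{ [L → . y], [Y → . L F], [Y → . L c], [Y → . Y y L], [Y → . y Y +], [Y → y . Y +] }

GOTO(I, 'y') = CLOSURE({ [A → αX.β] : [A → α.Xβ] ∈ I, X = 'y' })

Items with dot before 'y', with the dot advanced:
  [Y → . y Y +] → [Y → y . Y +]
Closure of the advanced items:
  [Y → y . Y +] has the dot before Y: add [Y → . L c], [Y → . y Y +], [Y → . Y y L], [Y → . L F]
  [Y → . L c] has the dot before L: add [L → . y]

GOTO = { [L → . y], [Y → . L F], [Y → . L c], [Y → . Y y L], [Y → . y Y +], [Y → y . Y +] }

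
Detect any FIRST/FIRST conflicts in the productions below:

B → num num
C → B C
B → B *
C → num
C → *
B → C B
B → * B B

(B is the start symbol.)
A FIRST/FIRST conflict occurs when two productions N → α and N → β for the same non-terminal have FIRST(α) ∩ FIRST(β) ≠ ∅ (with ε ∈ FIRST of a nullable right-hand side, so two nullable alternatives also conflict).

FIRST sets of the non-terminals at (or reachable through a nullable prefix from) the front of some alternative:
  FIRST(B) = { '*', 'num' }
  FIRST(C) = { '*', 'num' }

Productions for B:
  B → num num: FIRST = { 'num' }
  B → B *: FIRST = { '*', 'num' }
  B → C B: FIRST = { '*', 'num' }
  B → * B B: FIRST = { '*' }
Productions for C:
  C → B C: FIRST = { '*', 'num' }
  C → num: FIRST = { 'num' }
  C → *: FIRST = { '*' }

Conflict for B: B → num num and B → B *
  Overlap: { 'num' }
Conflict for B: B → num num and B → C B
  Overlap: { 'num' }
Conflict for B: B → B * and B → C B
  Overlap: { '*', 'num' }
Conflict for B: B → B * and B → * B B
  Overlap: { '*' }
Conflict for B: B → C B and B → * B B
  Overlap: { '*' }
Conflict for C: C → B C and C → num
  Overlap: { 'num' }
Conflict for C: C → B C and C → *
  Overlap: { '*' }

Answer: Yes. B → num num / B → B '*' on { 'num' }; B → num num / B → C B on { 'num' }; B → B '*' / B → C B on { '*', 'num' }; B → B '*' / B → '*' B B on { '*' }; B → C B / B → '*' B B on { '*' }; C → B C / C → num on { 'num' }; C → B C / C → '*' on { '*' }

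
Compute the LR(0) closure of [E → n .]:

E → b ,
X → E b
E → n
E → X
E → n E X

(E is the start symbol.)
Start with: [E → n .]
The dot is at the end, so nothing is added.

CLOSURE = { [E → n .] }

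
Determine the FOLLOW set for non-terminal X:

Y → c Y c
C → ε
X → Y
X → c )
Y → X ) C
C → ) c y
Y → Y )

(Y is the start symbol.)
{ ')' }

In Y → X ) C: X is followed by ')' C, add FIRST(')' C) \ {ε} = { ')' }

Taking the union: FOLLOW(X) = { ')' }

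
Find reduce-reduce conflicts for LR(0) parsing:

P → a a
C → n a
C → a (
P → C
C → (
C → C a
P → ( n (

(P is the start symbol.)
No reduce-reduce conflicts

Augment with P' → P and build the canonical LR(0) collection (I0 = CLOSURE({[P' → . P]}), then GOTO on every symbol after a dot until no new states appear). It has 12 states:
  I0: { [C → . (], [C → . C a], [C → . a (], [C → . n a], [P → . ( n (], [P → . C], [P → . a a], [P' → . P] }  — shift
  I1: { [C → ( .], [P → ( . n (] }  — shift, reduce
  I2: { [C → C . a], [P → C .] }  — shift, reduce
  I3: { [P' → P .] }  — accept
  I4: { [C → a . (], [P → a . a] }  — shift
  I5: { [C → n . a] }  — shift
  I6: { [C → n a .] }  — reduce
  I7: { [C → a ( .] }  — reduce
  I8: { [P → a a .] }  — reduce
  I9: { [C → C a .] }  — reduce
  I10: { [P → ( n . (] }  — shift
  I11: { [P → ( n ( .] }  — reduce

No state contains more than one complete item.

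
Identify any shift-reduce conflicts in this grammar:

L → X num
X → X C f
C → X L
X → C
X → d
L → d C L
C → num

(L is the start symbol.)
Augment with L' → L and build the canonical LR(0) collection (I0 = CLOSURE({[L' → . L]}), then GOTO on every symbol after a dot until no new states appear). It has 14 states:
  I0: { [C → . X L], [C → . num], [L → . X num], [L → . d C L], [L' → . L], [X → . C], [X → . X C f], [X → . d] }  — shift
  I1: { [X → C .] }  — reduce
  I2: { [L' → L .] }  — accept
  I3: { [C → . X L], [C → . num], [C → X . L], [L → . X num], [L → . d C L], [L → X . num], [X → . C], [X → . X C f], [X → . d], [X → X . C f] }  — shift
  I4: { [C → . X L], [C → . num], [L → d . C L], [X → . C], [X → . X C f], [X → . d], [X → d .] }  — shift, reduce
  I5: { [C → num .] }  — reduce
  I6: { [C → . X L], [C → . num], [L → . X num], [L → . d C L], [L → d C . L], [X → . C], [X → . X C f], [X → . d], [X → C .] }  — shift, reduce
  I7: { [C → . X L], [C → . num], [C → X . L], [L → . X num], [L → . d C L], [X → . C], [X → . X C f], [X → . d], [X → X . C f] }  — shift
  I8: { [X → d .] }  — reduce
  I9: { [X → C .], [X → X C . f] }  — shift, reduce
  I10: { [C → X L .] }  — reduce
  I11: { [X → X C f .] }  — reduce
  I12: { [L → d C L .] }  — reduce
  I13: { [C → num .], [L → X num .] }  — 2 reduces

I4 contains reduce item [X → d .] and shift items [C → . num], [X → . d] — shift-reduce conflict.
I6 contains reduce item [X → C .] and shift items [C → . num], [L → . d C L], [X → . d] — shift-reduce conflict.
I9 contains reduce item [X → C .] and shift item [X → X C . f] — shift-reduce conflict.

Answer: Yes — I4: [X → d .] vs [C → . num]; I6: [X → C .] vs [C → . num]; I9: [X → C .] vs [X → X C . f]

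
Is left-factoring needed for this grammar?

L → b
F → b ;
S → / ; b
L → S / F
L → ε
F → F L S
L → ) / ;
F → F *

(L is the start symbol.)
Yes, F has productions with common prefix 'F'

Left-factoring is needed when two productions for the same non-terminal
share a common prefix on the right-hand side.

Productions for L:
  L → b
  L → S / F
  L → ε
  L → ) / ;
Productions for F:
  F → b ;
  F → F L S
  F → F *

Found common prefix 'F' in productions for F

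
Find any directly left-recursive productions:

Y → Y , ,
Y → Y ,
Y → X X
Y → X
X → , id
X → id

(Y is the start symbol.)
Yes, Y is left-recursive

Direct left recursion occurs when N → N α for some non-terminal N (the right-hand side begins with the left-hand side itself).

Y → Y , ,: LEFT RECURSIVE (starts with Y)
Y → Y ,: LEFT RECURSIVE (starts with Y)
Y → X X: starts with X
Y → X: starts with X
X → , id: starts with ','
X → id: starts with id

The grammar has direct left recursion on: Y.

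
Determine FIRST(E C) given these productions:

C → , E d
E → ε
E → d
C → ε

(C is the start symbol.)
FIRST sets of the non-terminals involved (from the grammar, by fixed-point iteration):
  FIRST(E) = { 'd', ε }
  FIRST(C) = { ',', ε }

To compute FIRST(E C), process the symbols left to right:
Symbol E is a non-terminal. Add FIRST(E) \ {ε} = { 'd' }
E is nullable (ε ∈ FIRST(E)), continue to the next symbol.
Symbol C is a non-terminal. Add FIRST(C) \ {ε} = { ',' }
C is nullable (ε ∈ FIRST(C)), continue to the next symbol.
All symbols are nullable, so ε is in the result.
FIRST(E C) = { ',', 'd', ε }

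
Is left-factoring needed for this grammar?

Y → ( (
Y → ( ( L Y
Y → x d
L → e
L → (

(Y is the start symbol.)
Yes, Y has productions with common prefix '( ('

Left-factoring is needed when two productions for the same non-terminal
share a common prefix on the right-hand side.

Productions for Y:
  Y → ( (
  Y → ( ( L Y
  Y → x d
Productions for L:
  L → e
  L → (

Found common prefix '( (' in productions for Y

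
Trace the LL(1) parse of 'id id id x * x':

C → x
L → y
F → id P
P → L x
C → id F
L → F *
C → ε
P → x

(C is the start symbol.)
LL(1) parsing maintains a stack (initially the start symbol over $) and the input. At each step: if the stack top is a terminal, match it against the current input token; if it is a non-terminal N, replace it with the RHS of M[N, lookahead] (the unique production whose predict set contains the lookahead).

Stack is shown with the top on the left.

Stack       Input             Action
------------------------------------
C $         id id id x * x $  output C → id F
id F $      id id id x * x $  match 'id'
F $         id id x * x $     output F → id P
id P $      id id x * x $     match 'id'
P $         id x * x $        output P → L x
L x $       id x * x $        output L → F *
F * x $     id x * x $        output F → id P
id P * x $  id x * x $        match 'id'
P * x $     x * x $           output P → x
x * x $     x * x $           match 'x'
* x $       * x $             match '*'
x $         x $               match 'x'
$           $                 accept

The string is accepted.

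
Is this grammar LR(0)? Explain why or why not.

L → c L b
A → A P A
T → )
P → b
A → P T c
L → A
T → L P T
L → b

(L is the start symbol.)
No. Shift-reduce conflict between [L → A .] and [P → . b]

A grammar is LR(0) if no state in the canonical LR(0) collection has:
  - both a shift item (dot before a terminal) and a complete item (shift-reduce conflict), or
  - two or more complete items (reduce-reduce conflict; the accept item [L' → L .] counts as a complete item here).

Augment with L' → L and build the canonical LR(0) collection (I0 = CLOSURE({[L' → . L]}), then GOTO on every symbol after a dot until no new states appear). It has 17 states:
  I0: { [A → . A P A], [A → . P T c], [L → . A], [L → . b], [L → . c L b], [L' → . L], [P → . b] }  — shift
  I1: { [A → A . P A], [L → A .], [P → . b] }  — shift, reduce
  I2: { [L' → L .] }  — accept
  I3: { [A → . A P A], [A → . P T c], [A → P . T c], [L → . A], [L → . b], [L → . c L b], [P → . b], [T → . )], [T → . L P T] }  — shift
  I4: { [L → b .], [P → b .] }  — 2 reduces
  I5: { [A → . A P A], [A → . P T c], [L → . A], [L → . b], [L → . c L b], [L → c . L b], [P → . b] }  — shift
  I6: { [L → c L . b] }  — shift
  I7: { [L → c L b .] }  — reduce
  I8: { [T → ) .] }  — reduce
  I9: { [P → . b], [T → L . P T] }  — shift
  I10: { [A → P T . c] }  — shift
  I11: { [A → P T c .] }  — reduce
  I12: { [A → . A P A], [A → . P T c], [L → . A], [L → . b], [L → . c L b], [P → . b], [T → . )], [T → . L P T], [T → L P . T] }  — shift
  I13: { [P → b .] }  — reduce
  I14: { [T → L P T .] }  — reduce
  I15: { [A → . A P A], [A → . P T c], [A → A P . A], [P → . b] }  — shift
  I16: { [A → A . P A], [A → A P A .], [P → . b] }  — shift, reduce

Conflict in state I1:
  Shift-reduce conflict between [L → A .] and [P → . b]
So the grammar is NOT LR(0).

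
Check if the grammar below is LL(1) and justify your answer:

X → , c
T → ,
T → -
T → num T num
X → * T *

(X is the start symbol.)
Yes, the grammar is LL(1).

A grammar is LL(1) if for each non-terminal N with multiple productions, the predict sets of those productions are pairwise disjoint, where PREDICT(N → α) = (FIRST(α) \ {ε}) ∪ (FOLLOW(N) if α ⇒* ε).

For X:
  PREDICT(X → ',' c) = { ',' }
  PREDICT(X → '*' T '*') = { '*' }
For T:
  PREDICT(T → ',') = { ',' }
  PREDICT(T → '-') = { '-' }
  PREDICT(T → num T num) = { 'num' }

All predict sets are disjoint. The grammar IS LL(1).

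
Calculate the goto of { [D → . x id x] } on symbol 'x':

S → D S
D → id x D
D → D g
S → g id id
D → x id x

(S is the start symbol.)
{ [D → x . id x] }

GOTO(I, 'x') = CLOSURE({ [A → αX.β] : [A → α.Xβ] ∈ I, X = 'x' })

Items with dot before 'x', with the dot advanced:
  [D → . x id x] → [D → x . id x]
Closure adds nothing (no advanced item has the dot before a non-terminal).

GOTO = { [D → x . id x] }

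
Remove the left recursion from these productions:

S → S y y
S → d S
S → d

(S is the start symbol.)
S is directly left-recursive. The standard transformation for
  A → A α₁ | ... | A α_m | β₁ | ... | β_n
is
  A  → β₁ A' | ... | β_n A'
  A' → α₁ A' | ... | α_m A' | ε

S → d S becomes S → d S S'
S → d becomes S → d S'
S → S y y becomes S' → y y S'
Add S' → ε

Resulting grammar:
S → d S S'
S → d S'
S' → y y S'
S' → ε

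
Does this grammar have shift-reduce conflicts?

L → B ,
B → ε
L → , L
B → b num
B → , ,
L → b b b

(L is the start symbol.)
Yes — I0: [B → .] vs [B → . , ,]; I1: [B → .] vs [B → . , ,]; I9: [B → .] vs [B → . , ,]

Augment with L' → L and build the canonical LR(0) collection (I0 = CLOSURE({[L' → . L]}), then GOTO on every symbol after a dot until no new states appear). It has 11 states:
  I0: { [B → . , ,], [B → . b num], [B → .], [L → . , L], [L → . B ,], [L → . b b b], [L' → . L] }  — shift, reduce
  I1: { [B → , . ,], [B → . , ,], [B → . b num], [B → .], [L → , . L], [L → . , L], [L → . B ,], [L → . b b b] }  — shift, reduce
  I2: { [L → B . ,] }  — shift
  I3: { [L' → L .] }  — accept
  I4: { [B → b . num], [L → b . b b] }  — shift
  I5: { [L → b b . b] }  — shift
  I6: { [B → b num .] }  — reduce
  I7: { [L → b b b .] }  — reduce
  I8: { [L → B , .] }  — reduce
  I9: { [B → , , .], [B → , . ,], [B → . , ,], [B → . b num], [B → .], [L → , . L], [L → . , L], [L → . B ,], [L → . b b b] }  — shift, 2 reduces
  I10: { [L → , L .] }  — reduce

I0 contains reduce item [B → .] and shift items [B → . , ,], [B → . b num], [L → . , L], [L → . b b b] — shift-reduce conflict.
I1 contains reduce item [B → .] and shift items [B → . , ,], [B → , . ,], [B → . b num], [L → . , L], [L → . b b b] — shift-reduce conflict.
I9 contains reduce items [B → .], [B → , , .] and shift items [B → . , ,], [B → , . ,], [B → . b num], [L → . , L], [L → . b b b] — shift-reduce conflict.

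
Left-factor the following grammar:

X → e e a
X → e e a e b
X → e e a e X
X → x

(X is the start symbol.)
Left-factoring transforms A → αβ₁ | αβ₂ into A → αA' and A' → β₁ | β₂
(α is the longest common prefix among the alternatives). Repeat until
no nonterminal has two alternatives with a common prefix.

Round 1: X has alternatives sharing prefix 'e e a'. Introduce X': X → e e a X'
  Add: X' → ε
  Add: X' → e b
  Add: X' → e X

Round 2: X' has alternatives sharing prefix 'e'. Introduce X'': X' → e X''
  Add: X'' → b
  Add: X'' → X

No remaining common prefixes — done.

Resulting grammar:
X → e e a X'
X' → ε
X' → e X''
X'' → b
X'' → X
X → x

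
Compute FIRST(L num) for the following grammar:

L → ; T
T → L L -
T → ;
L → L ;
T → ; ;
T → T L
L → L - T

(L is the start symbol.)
{ ';' }

FIRST sets of the non-terminals involved (from the grammar, by fixed-point iteration):
  FIRST(L) = { ';' }

To compute FIRST(L num), process the symbols left to right:
Symbol L is a non-terminal. Add FIRST(L) \ {ε} = { ';' }
L is not nullable (ε ∉ FIRST(L)), so stop here.
FIRST(L num) = { ';' }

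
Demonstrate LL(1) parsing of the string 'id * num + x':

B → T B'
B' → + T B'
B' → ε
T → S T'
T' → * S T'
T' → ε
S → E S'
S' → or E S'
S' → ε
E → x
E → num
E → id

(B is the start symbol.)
LL(1) parsing maintains a stack (initially the start symbol over $) and the input. At each step: if the stack top is a terminal, match it against the current input token; if it is a non-terminal N, replace it with the RHS of M[N, lookahead] (the unique production whose predict set contains the lookahead).

Stack is shown with the top on the left.

Stack           Input           Action
--------------------------------------
B $             id * num + x $  output B → T B'
T B' $          id * num + x $  output T → S T'
S T' B' $       id * num + x $  output S → E S'
E S' T' B' $    id * num + x $  output E → id
id S' T' B' $   id * num + x $  match 'id'
S' T' B' $      * num + x $     output S' → ε
T' B' $         * num + x $     output T' → * S T'
* S T' B' $     * num + x $     match '*'
S T' B' $       num + x $       output S → E S'
E S' T' B' $    num + x $       output E → num
num S' T' B' $  num + x $       match 'num'
S' T' B' $      + x $           output S' → ε
T' B' $         + x $           output T' → ε
B' $            + x $           output B' → + T B'
+ T B' $        + x $           match '+'
T B' $          x $             output T → S T'
S T' B' $       x $             output S → E S'
E S' T' B' $    x $             output E → x
x S' T' B' $    x $             match 'x'
S' T' B' $      $               output S' → ε
T' B' $         $               output T' → ε
B' $            $               output B' → ε
$               $               accept

The string is accepted.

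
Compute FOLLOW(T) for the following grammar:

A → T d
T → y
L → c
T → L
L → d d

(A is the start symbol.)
To compute FOLLOW(T), find every occurrence of T on a right-hand side N → α T β: add FIRST(β) \ {ε}, and if β is empty or nullable also add FOLLOW(N). Iterate to a fixed point.

In A → T d: T is followed by d, add FIRST(d) \ {ε} = { 'd' }

Taking the union: FOLLOW(T) = { 'd' }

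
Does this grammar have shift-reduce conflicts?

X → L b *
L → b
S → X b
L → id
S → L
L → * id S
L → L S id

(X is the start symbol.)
A shift-reduce conflict occurs when an LR(0) state has both:
  - a complete (reduce) item [A → α .] (dot at the end), and
  - a shift item [B → β . c γ] (dot before a terminal).

Augment with X' → X and build the canonical LR(0) collection (I0 = CLOSURE({[X' → . X]}), then GOTO on every symbol after a dot until no new states appear). It has 15 states:
  I0: { [L → . * id S], [L → . L S id], [L → . b], [L → . id], [X → . L b *], [X' → . X] }  — shift
  I1: { [L → * . id S] }  — shift
  I2: { [L → . * id S], [L → . L S id], [L → . b], [L → . id], [L → L . S id], [S → . L], [S → . X b], [X → . L b *], [X → L . b *] }  — shift
  I3: { [X' → X .] }  — accept
  I4: { [L → b .] }  — reduce
  I5: { [L → id .] }  — reduce
  I6: { [L → . * id S], [L → . L S id], [L → . b], [L → . id], [L → L . S id], [S → . L], [S → . X b], [S → L .], [X → . L b *], [X → L . b *] }  — shift, reduce
  I7: { [L → L S . id] }  — shift
  I8: { [S → X . b] }  — shift
  I9: { [L → b .], [X → L b . *] }  — shift, reduce
  I10: { [X → L b * .] }  — reduce
  I11: { [S → X b .] }  — reduce
  I12: { [L → L S id .] }  — reduce
  I13: { [L → * id . S], [L → . * id S], [L → . L S id], [L → . b], [L → . id], [S → . L], [S → . X b], [X → . L b *] }  — shift
  I14: { [L → * id S .] }  — reduce

I6 contains reduce item [S → L .] and shift items [L → . * id S], [L → . b], [L → . id], [X → L . b *] — shift-reduce conflict.
I9 contains reduce item [L → b .] and shift item [X → L b . *] — shift-reduce conflict.

Answer: Yes — I6: [S → L .] vs [L → . * id S]; I9: [L → b .] vs [X → L b . *]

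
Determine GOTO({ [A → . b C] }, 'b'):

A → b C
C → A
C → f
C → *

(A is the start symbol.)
{ [A → . b C], [A → b . C], [C → . *], [C → . A], [C → . f] }

GOTO(I, 'b') = CLOSURE({ [A → αX.β] : [A → α.Xβ] ∈ I, X = 'b' })

Items with dot before 'b', with the dot advanced:
  [A → . b C] → [A → b . C]
Closure of the advanced items:
  [A → b . C] has the dot before C: add [C → . A], [C → . f], [C → . *]
  [C → . A] has the dot before A: add [A → . b C]

GOTO = { [A → . b C], [A → b . C], [C → . *], [C → . A], [C → . f] }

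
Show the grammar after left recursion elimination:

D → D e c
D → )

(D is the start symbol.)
D → ) D'
D' → e c D'
D' → ε

D is directly left-recursive. The standard transformation for
  A → A α₁ | ... | A α_m | β₁ | ... | β_n
is
  A  → β₁ A' | ... | β_n A'
  A' → α₁ A' | ... | α_m A' | ε

D → ) becomes D → ) D'
D → D e c becomes D' → e c D'
Add D' → ε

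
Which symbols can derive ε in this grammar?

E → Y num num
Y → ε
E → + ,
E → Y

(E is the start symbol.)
A non-terminal is nullable if it can derive ε (the empty string): either it has an ε-production, or it has a production whose right-hand side consists entirely of nullable non-terminals.

ε-productions: Y → ε
So Y is immediately nullable.
E → Y: every symbol on the right is nullable, so E is nullable too.
Every non-terminal is now nullable.
Nullable = { 'E', 'Y' }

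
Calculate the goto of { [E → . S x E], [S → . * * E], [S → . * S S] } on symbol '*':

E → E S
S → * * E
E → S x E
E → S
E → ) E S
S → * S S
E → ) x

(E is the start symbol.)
GOTO(I, '*') = CLOSURE({ [A → αX.β] : [A → α.Xβ] ∈ I, X = '*' })

Items with dot before '*', with the dot advanced:
  [S → . * * E] → [S → * . * E]
  [S → . * S S] → [S → * . S S]
Closure of the advanced items:
  [S → * . S S] has the dot before S: add [S → . * * E], [S → . * S S]

GOTO = { [S → * . * E], [S → * . S S], [S → . * * E], [S → . * S S] }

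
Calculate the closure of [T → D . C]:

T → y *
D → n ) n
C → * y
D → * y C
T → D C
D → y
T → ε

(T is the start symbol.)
Start with: [T → D . C]
  [T → D . C] has the dot before C: add [C → . * y]
No further items can be added.

CLOSURE = { [C → . * y], [T → D . C] }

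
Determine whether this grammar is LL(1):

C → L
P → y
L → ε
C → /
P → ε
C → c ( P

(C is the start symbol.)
A grammar is LL(1) if for each non-terminal N with multiple productions, the predict sets of those productions are pairwise disjoint, where PREDICT(N → α) = (FIRST(α) \ {ε}) ∪ (FOLLOW(N) if α ⇒* ε).

Relevant sets:
  FIRST(L) = { ε }
  FOLLOW(C) = { $ }
  FOLLOW(P) = { $ }

For C:
  PREDICT(C → L) = { $ }
  PREDICT(C → '/') = { '/' }
  PREDICT(C → c '(' P) = { 'c' }
For P:
  PREDICT(P → y) = { 'y' }
  PREDICT(P → ε) = { $ }
L has a single production, so nothing to check there.

All predict sets are disjoint. The grammar IS LL(1).

Answer: Yes, the grammar is LL(1).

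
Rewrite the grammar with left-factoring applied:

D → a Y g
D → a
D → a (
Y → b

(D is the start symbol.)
Left-factoring transforms A → αβ₁ | αβ₂ into A → αA' and A' → β₁ | β₂
(α is the longest common prefix among the alternatives). Repeat until
no nonterminal has two alternatives with a common prefix.

Round 1: D has alternatives sharing prefix 'a'. Introduce D': D → a D'
  Add: D' → Y g
  Add: D' → ε
  Add: D' → (

No remaining common prefixes — done.

Resulting grammar:
D → a D'
D' → Y g
D' → ε
D' → (
Y → b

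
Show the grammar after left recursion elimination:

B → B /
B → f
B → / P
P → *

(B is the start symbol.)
B is directly left-recursive. The standard transformation for
  A → A α₁ | ... | A α_m | β₁ | ... | β_n
is
  A  → β₁ A' | ... | β_n A'
  A' → α₁ A' | ... | α_m A' | ε

B → f becomes B → f B'
B → / P becomes B → / P B'
B → B / becomes B' → / B'
Add B' → ε

Productions for other non-terminals are unchanged:
  P → *

Resulting grammar:
B → f B'
B → / P B'
B' → / B'
B' → ε
P → *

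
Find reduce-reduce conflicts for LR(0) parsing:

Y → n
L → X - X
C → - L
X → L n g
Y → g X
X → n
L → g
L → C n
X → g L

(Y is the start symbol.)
No reduce-reduce conflicts

A reduce-reduce conflict occurs when an LR(0) state has two complete items [A → α .] and [B → β .] — both call for a reduction, and with no lookahead the parser cannot choose between them.

Augment with Y' → Y and build the canonical LR(0) collection (I0 = CLOSURE({[Y' → . Y]}), then GOTO on every symbol after a dot until no new states appear). It has 18 states:
  I0: { [Y → . g X], [Y → . n], [Y' → . Y] }  — shift
  I1: { [Y' → Y .] }  — accept
  I2: { [C → . - L], [L → . C n], [L → . X - X], [L → . g], [X → . L n g], [X → . g L], [X → . n], [Y → g . X] }  — shift
  I3: { [Y → n .] }  — reduce
  I4: { [C → - . L], [C → . - L], [L → . C n], [L → . X - X], [L → . g], [X → . L n g], [X → . g L], [X → . n] }  — shift
  I5: { [L → C . n] }  — shift
  I6: { [X → L . n g] }  — shift
  I7: { [L → X . - X], [Y → g X .] }  — shift, reduce
  I8: { [C → . - L], [L → . C n], [L → . X - X], [L → . g], [L → g .], [X → . L n g], [X → . g L], [X → . n], [X → g . L] }  — shift, reduce
  I9: { [X → n .] }  — reduce
  I10: { [X → L . n g], [X → g L .] }  — shift, reduce
  I11: { [L → X . - X] }  — shift
  I12: { [C → . - L], [L → . C n], [L → . X - X], [L → . g], [L → X - . X], [X → . L n g], [X → . g L], [X → . n] }  — shift
  I13: { [L → X - X .], [L → X . - X] }  — shift, reduce
  I14: { [X → L n . g] }  — shift
  I15: { [X → L n g .] }  — reduce
  I16: { [L → C n .] }  — reduce
  I17: { [C → - L .], [X → L . n g] }  — shift, reduce

No state contains more than one complete item.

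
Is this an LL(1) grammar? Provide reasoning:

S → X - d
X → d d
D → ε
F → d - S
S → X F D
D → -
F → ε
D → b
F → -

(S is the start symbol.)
No. Predict set conflict for S: { 'd' }

A grammar is LL(1) if for each non-terminal N with multiple productions, the predict sets of those productions are pairwise disjoint, where PREDICT(N → α) = (FIRST(α) \ {ε}) ∪ (FOLLOW(N) if α ⇒* ε).

Relevant sets:
  FIRST(X) = { 'd' }
  FOLLOW(D) = { $, '-', 'b' }
  FOLLOW(F) = { $, '-', 'b' }

For S:
  PREDICT(S → X '-' d) = { 'd' }
  PREDICT(S → X F D) = { 'd' }
For D:
  PREDICT(D → ε) = { $, '-', 'b' }
  PREDICT(D → '-') = { '-' }
  PREDICT(D → b) = { 'b' }
For F:
  PREDICT(F → d '-' S) = { 'd' }
  PREDICT(F → ε) = { $, '-', 'b' }
  PREDICT(F → '-') = { '-' }
X has a single production, so nothing to check there.

Conflict found: Predict set conflict for S: { 'd' }
The grammar is NOT LL(1).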